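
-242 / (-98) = 121 / 49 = 2.47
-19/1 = -19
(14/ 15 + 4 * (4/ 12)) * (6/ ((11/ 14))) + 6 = 1282/ 55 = 23.31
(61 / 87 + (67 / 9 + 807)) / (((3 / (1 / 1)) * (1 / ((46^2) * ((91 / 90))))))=20483433334 / 35235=581337.69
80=80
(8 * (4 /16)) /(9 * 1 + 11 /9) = 9 /46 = 0.20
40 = 40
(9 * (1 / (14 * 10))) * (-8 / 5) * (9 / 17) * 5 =-162 / 595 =-0.27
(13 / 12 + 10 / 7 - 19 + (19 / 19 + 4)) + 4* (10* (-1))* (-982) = 3298555 / 84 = 39268.51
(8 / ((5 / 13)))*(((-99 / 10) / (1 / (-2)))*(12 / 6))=20592 / 25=823.68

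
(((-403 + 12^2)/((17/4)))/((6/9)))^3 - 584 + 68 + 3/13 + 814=-48767085331/63869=-763548.60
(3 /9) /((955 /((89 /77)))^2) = 7921 /16222188675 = 0.00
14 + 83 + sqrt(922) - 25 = sqrt(922) + 72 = 102.36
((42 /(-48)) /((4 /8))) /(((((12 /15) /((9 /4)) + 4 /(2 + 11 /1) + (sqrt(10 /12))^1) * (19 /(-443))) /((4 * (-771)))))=1085359799160 /5116453 - 272738609325 * sqrt(30) /5116453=-79838.73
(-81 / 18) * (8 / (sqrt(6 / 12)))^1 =-36 * sqrt(2) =-50.91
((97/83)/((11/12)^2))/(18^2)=388/90387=0.00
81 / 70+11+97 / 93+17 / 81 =2357081 / 175770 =13.41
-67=-67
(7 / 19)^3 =0.05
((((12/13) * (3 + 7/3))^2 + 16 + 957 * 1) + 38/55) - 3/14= 129832433/130130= 997.71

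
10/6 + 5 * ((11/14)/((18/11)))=1025/252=4.07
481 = 481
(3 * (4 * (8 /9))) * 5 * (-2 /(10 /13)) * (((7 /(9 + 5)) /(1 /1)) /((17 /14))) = -2912 /51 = -57.10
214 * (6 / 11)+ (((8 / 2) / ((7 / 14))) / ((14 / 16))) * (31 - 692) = -456356 / 77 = -5926.70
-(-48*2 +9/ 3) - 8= 85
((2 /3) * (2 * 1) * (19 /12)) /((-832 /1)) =-19 /7488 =-0.00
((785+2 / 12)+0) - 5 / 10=2354 / 3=784.67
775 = 775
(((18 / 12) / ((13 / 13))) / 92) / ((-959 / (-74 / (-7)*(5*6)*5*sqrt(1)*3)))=-24975 / 308798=-0.08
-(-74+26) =48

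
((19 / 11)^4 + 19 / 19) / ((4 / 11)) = 72481 / 2662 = 27.23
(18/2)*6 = 54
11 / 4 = 2.75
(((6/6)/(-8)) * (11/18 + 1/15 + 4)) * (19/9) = -1.23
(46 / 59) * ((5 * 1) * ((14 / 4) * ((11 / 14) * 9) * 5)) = 56925 / 118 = 482.42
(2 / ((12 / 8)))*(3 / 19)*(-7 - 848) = -180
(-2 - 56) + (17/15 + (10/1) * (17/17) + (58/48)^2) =-130771/2880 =-45.41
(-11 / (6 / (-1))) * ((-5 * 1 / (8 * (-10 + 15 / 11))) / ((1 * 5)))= 121 / 4560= 0.03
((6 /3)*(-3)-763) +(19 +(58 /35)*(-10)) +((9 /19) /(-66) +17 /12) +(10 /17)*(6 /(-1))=-229417471 /298452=-768.69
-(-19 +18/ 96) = 301/ 16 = 18.81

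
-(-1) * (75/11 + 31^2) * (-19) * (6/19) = -5806.91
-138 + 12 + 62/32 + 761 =10191/16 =636.94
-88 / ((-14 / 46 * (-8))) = -253 / 7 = -36.14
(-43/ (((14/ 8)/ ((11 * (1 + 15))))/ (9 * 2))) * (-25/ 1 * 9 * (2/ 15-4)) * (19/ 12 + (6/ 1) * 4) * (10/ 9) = -13475580800/ 7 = -1925082971.43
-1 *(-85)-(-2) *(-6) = 73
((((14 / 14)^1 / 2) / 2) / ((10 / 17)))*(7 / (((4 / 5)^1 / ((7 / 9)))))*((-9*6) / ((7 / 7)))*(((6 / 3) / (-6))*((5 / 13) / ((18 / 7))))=29155 / 3744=7.79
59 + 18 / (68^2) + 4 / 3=418499 / 6936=60.34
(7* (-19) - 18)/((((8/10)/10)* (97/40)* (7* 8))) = -13.90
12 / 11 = 1.09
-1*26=-26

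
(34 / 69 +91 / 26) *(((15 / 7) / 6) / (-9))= -2755 / 17388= -0.16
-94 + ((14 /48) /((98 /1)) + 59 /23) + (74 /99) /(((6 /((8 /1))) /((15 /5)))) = -22554809 /255024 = -88.44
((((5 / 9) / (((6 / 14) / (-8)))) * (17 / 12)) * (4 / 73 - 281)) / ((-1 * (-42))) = 1743265 / 17739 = 98.27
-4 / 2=-2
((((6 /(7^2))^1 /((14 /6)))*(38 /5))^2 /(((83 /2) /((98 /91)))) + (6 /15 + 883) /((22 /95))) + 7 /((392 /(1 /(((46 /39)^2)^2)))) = 3814.70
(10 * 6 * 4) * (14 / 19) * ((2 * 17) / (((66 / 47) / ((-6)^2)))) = 32215680 / 209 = 154142.01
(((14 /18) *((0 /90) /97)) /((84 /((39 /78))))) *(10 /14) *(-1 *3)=0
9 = 9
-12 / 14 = -6 / 7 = -0.86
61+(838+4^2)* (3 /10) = 1586 /5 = 317.20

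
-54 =-54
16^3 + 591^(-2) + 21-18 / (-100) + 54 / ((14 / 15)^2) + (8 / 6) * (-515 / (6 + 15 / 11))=47202450233096 / 11552469075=4085.92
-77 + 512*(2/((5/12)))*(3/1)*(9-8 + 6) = 257663/5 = 51532.60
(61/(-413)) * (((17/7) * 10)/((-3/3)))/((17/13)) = 7930/2891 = 2.74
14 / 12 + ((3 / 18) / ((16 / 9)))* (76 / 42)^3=21265 / 12348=1.72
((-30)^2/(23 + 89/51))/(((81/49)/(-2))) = -83300/1893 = -44.00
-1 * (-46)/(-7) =-46/7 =-6.57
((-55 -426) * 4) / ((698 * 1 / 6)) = -5772 / 349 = -16.54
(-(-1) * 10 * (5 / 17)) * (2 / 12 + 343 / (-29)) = -50725 / 1479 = -34.30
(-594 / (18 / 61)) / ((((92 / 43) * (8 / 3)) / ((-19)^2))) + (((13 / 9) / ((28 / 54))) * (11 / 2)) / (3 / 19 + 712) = -127368.72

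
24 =24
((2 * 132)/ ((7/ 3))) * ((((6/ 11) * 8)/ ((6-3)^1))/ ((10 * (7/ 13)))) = 7488/ 245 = 30.56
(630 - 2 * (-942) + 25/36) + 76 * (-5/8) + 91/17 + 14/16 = 3027469/1224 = 2473.42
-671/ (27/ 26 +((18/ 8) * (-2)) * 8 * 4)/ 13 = 1342/ 3717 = 0.36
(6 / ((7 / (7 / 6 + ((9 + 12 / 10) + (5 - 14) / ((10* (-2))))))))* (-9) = -6381 / 70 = -91.16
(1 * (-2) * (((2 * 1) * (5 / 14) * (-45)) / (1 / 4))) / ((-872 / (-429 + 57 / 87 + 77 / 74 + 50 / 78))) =2678186625 / 21286174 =125.82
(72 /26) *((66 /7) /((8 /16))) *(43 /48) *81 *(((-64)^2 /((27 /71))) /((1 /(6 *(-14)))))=-44568133632 /13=-3428317971.69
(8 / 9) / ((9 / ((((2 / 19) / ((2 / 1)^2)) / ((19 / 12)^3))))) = 256 / 390963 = 0.00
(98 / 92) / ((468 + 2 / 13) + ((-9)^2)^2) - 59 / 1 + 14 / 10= -1210585807 / 21017170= -57.60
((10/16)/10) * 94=47/8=5.88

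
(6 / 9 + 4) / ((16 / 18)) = 21 / 4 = 5.25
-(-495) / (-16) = -495 / 16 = -30.94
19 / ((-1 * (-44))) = 19 / 44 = 0.43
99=99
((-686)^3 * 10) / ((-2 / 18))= 29054597040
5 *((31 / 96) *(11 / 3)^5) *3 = 24962905 / 7776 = 3210.25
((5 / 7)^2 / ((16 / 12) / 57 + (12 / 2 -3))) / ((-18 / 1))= -475 / 50666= -0.01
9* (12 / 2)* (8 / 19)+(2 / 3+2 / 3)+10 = 1942 / 57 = 34.07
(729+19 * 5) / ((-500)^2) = 103 / 31250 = 0.00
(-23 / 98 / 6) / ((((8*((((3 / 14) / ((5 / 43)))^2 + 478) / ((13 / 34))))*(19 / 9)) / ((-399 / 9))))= 52325 / 641604752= 0.00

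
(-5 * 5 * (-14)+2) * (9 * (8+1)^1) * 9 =256608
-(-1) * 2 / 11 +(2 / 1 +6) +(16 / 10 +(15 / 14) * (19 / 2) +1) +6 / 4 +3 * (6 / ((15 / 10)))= 53069 / 1540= 34.46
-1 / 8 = -0.12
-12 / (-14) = 6 / 7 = 0.86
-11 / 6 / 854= -11 / 5124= -0.00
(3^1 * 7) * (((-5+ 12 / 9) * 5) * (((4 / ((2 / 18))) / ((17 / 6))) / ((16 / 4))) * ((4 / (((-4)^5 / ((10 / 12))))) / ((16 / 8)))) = 17325 / 8704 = 1.99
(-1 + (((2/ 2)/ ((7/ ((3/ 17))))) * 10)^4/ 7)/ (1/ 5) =-7014637235/ 1403737447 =-5.00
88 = 88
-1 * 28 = -28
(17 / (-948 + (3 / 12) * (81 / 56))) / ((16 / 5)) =-1190 / 212271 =-0.01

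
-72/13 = -5.54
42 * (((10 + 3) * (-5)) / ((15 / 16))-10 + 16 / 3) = -3108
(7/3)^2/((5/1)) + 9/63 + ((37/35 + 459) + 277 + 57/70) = 93127/126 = 739.10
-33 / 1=-33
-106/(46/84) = -4452/23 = -193.57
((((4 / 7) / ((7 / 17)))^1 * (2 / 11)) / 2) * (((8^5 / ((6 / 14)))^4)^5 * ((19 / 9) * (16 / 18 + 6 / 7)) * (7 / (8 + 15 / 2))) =85714822232365144636239082963479776727446087544899196741001538180304757166251310739179943547486246860394332160 / 8755315630911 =9790032232504041121865061000000000000000000000000000000000000000000000000000000000000000000000000.00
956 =956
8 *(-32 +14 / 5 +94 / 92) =-25924 / 115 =-225.43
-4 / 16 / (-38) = 1 / 152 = 0.01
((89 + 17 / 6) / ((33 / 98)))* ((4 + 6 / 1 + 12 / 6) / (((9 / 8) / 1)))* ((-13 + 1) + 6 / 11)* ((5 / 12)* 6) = -30238880 / 363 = -83302.70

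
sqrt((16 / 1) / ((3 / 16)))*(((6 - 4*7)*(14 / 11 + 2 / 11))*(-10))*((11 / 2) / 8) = 3520*sqrt(3) / 3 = 2032.27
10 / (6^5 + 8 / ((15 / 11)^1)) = 75 / 58364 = 0.00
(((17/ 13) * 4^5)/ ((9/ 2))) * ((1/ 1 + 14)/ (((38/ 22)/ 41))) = 78510080/ 741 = 105951.52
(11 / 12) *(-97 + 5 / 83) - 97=-30853 / 166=-185.86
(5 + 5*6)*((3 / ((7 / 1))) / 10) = 3 / 2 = 1.50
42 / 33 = 14 / 11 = 1.27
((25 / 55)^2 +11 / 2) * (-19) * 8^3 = -6717184 / 121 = -55513.92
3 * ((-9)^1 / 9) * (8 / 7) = -24 / 7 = -3.43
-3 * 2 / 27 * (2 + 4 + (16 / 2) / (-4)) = -0.89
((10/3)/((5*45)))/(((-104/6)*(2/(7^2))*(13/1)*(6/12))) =-49/15210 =-0.00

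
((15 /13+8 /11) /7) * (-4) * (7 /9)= -1076 /1287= -0.84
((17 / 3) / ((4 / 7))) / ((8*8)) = 119 / 768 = 0.15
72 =72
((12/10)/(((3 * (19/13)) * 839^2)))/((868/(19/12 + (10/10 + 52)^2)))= 438451/348271953960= 0.00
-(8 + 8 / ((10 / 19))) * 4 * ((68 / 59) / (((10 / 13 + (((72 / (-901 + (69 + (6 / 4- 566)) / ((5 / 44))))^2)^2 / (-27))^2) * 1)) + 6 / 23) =-21514677567701088009680499601696682496 / 131788619130379880210940583066407325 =-163.25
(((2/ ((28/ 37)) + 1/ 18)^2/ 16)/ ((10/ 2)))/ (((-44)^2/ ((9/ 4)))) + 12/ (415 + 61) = 5879029/ 232227072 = 0.03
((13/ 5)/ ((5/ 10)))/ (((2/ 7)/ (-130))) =-2366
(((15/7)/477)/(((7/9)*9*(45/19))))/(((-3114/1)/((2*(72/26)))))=-0.00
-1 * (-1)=1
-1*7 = -7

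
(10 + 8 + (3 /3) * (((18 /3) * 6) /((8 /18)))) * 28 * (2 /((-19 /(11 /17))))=-60984 /323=-188.80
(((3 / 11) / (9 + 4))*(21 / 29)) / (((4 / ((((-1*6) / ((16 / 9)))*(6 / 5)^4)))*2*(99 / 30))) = -45927 / 11404250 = -0.00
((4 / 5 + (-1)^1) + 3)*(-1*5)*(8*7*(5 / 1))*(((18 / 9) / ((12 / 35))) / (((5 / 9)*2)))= -20580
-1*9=-9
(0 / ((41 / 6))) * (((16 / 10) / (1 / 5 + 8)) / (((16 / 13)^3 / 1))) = 0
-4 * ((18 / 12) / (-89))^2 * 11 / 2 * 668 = -33066 / 7921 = -4.17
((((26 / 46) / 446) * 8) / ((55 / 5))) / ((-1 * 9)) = -52 / 507771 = -0.00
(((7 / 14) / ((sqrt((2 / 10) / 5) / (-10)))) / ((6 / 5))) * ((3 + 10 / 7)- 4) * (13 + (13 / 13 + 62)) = -678.57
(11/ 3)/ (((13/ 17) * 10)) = 187/ 390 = 0.48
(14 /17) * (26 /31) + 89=47267 /527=89.69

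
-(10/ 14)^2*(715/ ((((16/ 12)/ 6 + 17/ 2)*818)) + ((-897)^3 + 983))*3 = 3475849480825125/ 3146437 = 1104693811.07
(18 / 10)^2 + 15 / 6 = 287 / 50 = 5.74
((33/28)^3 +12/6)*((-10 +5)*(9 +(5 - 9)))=-1996025/21952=-90.93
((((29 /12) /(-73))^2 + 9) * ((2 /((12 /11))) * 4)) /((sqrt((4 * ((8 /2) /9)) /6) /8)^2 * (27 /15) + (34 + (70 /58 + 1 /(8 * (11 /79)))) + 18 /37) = 4483928717125 /2486201742468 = 1.80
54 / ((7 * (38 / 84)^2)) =13608 / 361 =37.70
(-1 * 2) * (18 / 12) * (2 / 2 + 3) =-12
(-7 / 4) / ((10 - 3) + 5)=-7 / 48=-0.15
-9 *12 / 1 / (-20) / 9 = 0.60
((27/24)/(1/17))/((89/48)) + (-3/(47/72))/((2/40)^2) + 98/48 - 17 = -185016593/100392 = -1842.94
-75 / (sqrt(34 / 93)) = -75*sqrt(3162) / 34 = -124.04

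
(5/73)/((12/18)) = 15/146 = 0.10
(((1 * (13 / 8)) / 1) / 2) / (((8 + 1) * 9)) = 13 / 1296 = 0.01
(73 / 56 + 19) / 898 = 0.02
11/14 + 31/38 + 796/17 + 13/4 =467349/9044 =51.68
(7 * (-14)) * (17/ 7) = -238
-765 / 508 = -1.51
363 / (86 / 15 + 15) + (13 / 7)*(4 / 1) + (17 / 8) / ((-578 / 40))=1834873 / 74018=24.79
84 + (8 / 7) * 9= 660 / 7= 94.29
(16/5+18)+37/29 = 3259/145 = 22.48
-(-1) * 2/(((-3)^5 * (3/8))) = -16/729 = -0.02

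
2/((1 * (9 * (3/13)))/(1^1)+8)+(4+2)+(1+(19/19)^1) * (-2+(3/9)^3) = 8038/3537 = 2.27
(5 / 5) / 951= 1 / 951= 0.00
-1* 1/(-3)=1/3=0.33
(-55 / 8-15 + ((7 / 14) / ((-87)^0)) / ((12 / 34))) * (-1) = 20.46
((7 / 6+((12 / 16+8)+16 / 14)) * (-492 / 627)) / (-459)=38089 / 2014551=0.02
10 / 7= 1.43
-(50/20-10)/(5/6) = 9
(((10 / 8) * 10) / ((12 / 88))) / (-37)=-275 / 111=-2.48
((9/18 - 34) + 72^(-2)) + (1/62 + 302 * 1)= 43151647/160704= 268.52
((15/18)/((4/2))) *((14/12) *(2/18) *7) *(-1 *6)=-245/108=-2.27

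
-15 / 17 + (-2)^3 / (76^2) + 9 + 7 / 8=441435 / 49096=8.99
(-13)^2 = 169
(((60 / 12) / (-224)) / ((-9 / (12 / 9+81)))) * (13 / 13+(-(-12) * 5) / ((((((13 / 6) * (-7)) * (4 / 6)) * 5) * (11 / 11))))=-1615 / 42336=-0.04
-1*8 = -8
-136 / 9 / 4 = -34 / 9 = -3.78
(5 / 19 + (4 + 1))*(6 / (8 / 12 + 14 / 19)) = 45 / 2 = 22.50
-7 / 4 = -1.75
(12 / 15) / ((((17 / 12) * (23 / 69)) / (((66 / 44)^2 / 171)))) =36 / 1615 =0.02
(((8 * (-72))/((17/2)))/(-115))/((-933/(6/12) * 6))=-32/608005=-0.00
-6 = -6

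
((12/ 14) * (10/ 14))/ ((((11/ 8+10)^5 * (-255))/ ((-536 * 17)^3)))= 2916568241537024/ 305775751099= 9538.26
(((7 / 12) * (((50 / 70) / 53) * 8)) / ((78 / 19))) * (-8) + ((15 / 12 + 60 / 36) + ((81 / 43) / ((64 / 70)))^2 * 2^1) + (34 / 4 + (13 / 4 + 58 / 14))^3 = 8105647904999455 / 2013551414784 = 4025.55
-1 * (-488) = 488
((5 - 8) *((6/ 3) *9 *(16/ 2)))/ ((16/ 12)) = -324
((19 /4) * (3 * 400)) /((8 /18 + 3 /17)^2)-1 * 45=280053 /19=14739.63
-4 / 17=-0.24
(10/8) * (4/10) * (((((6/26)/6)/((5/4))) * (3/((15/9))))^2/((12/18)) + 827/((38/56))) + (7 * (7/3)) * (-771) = -24049646008/2006875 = -11983.63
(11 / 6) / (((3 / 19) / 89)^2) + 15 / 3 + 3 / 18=15727285 / 27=582492.04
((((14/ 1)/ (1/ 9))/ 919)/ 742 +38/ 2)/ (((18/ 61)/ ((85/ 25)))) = 479841677/ 2191815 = 218.92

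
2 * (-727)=-1454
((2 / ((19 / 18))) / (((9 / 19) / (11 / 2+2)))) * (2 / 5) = 12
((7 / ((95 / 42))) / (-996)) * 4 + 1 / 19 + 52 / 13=4.04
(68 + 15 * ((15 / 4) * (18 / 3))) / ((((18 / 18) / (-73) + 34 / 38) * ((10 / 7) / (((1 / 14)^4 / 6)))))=1124857 / 804760320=0.00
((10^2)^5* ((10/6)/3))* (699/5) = 2330000000000/3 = 776666666666.67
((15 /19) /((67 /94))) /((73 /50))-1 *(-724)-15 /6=722.26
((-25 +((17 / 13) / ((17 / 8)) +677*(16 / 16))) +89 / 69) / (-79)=-586553 / 70863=-8.28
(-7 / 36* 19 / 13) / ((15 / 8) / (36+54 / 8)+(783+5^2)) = -2527 / 7185126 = -0.00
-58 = -58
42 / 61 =0.69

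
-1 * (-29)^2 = -841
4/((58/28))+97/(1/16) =45064/29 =1553.93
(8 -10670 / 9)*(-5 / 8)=26495 / 36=735.97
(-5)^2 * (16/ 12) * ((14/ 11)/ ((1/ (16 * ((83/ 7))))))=265600/ 33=8048.48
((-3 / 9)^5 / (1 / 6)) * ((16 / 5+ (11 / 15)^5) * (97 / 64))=-0.13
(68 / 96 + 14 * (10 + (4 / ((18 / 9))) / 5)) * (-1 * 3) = -17557 / 40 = -438.92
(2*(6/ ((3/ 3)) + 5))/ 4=11/ 2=5.50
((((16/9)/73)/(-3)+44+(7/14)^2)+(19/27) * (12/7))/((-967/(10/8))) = -12540985/213467184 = -0.06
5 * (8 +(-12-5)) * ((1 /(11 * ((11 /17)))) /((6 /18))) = -2295 /121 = -18.97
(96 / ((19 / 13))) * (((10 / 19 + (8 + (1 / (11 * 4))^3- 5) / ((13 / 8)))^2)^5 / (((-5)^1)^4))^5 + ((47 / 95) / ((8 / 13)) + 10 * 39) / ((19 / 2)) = 17197875750349333748801041957986017043831003269853618438101730800242102192898392727894810503150498897715535514981433034081748189608969352682882799682538886141635323577436971241408747634270499854629804699432008352184196778704722574083328463180898087088222505208844233128510800072361217944981841423254340483975420327203456898035772103811110747 / 4338205727203498548587258861825640102768558355583112912926456213857951801773733391164198237923739413634147481910578025522465596879355217315347413661991353909719546603171963798908375119751856924720549863883025073784954198632241120263215163159257553121840223351514026301164681486950072771514790659172303262521386598400000000000000000000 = 3964283.12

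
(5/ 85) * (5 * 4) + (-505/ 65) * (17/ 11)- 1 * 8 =-45777/ 2431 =-18.83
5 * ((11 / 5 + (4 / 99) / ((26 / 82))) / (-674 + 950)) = 14977 / 355212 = 0.04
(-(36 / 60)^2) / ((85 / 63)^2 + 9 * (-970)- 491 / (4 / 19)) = 142884 / 4389884525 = 0.00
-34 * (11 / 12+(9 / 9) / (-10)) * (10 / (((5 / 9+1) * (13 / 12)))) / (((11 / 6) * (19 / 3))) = -38556 / 2717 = -14.19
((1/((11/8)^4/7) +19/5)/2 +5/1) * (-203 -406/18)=-234178567/131769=-1777.19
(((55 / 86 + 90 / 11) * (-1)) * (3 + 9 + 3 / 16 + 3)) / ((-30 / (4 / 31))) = 135189 / 234608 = 0.58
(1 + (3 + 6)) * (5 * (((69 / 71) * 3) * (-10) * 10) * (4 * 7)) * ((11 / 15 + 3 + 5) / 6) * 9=-379638000 / 71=-5347014.08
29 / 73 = 0.40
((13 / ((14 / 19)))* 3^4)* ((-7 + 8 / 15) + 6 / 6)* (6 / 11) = -1640574 / 385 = -4261.23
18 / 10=9 / 5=1.80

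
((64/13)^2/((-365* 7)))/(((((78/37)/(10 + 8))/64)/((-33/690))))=160038912/645533525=0.25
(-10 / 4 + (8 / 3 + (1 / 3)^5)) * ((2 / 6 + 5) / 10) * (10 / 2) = 332 / 729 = 0.46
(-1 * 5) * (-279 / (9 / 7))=1085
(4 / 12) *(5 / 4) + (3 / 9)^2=19 / 36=0.53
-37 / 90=-0.41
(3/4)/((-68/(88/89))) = -33/3026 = -0.01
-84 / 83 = -1.01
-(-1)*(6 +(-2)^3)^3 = -8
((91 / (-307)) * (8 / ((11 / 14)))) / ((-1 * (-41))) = -10192 / 138457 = -0.07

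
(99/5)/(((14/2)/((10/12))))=33/14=2.36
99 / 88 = 9 / 8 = 1.12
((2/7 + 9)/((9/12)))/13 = 0.95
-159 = -159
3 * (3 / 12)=3 / 4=0.75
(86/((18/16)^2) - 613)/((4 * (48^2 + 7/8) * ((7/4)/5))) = -252280/1493559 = -0.17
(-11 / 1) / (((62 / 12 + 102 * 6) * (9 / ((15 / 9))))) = -110 / 33327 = -0.00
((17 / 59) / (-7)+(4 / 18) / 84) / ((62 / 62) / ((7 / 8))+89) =-0.00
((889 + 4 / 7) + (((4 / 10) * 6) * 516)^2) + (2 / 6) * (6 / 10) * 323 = 268553028 / 175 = 1534588.73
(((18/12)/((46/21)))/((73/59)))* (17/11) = 63189/73876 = 0.86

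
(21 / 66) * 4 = 14 / 11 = 1.27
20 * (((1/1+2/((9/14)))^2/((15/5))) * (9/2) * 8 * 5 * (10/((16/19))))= 6502750/27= 240842.59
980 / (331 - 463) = -245 / 33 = -7.42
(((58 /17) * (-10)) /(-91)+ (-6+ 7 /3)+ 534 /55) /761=0.01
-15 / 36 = -5 / 12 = -0.42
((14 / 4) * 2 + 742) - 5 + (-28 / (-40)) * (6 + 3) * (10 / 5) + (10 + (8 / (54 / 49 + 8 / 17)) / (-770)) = 27616527 / 36025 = 766.59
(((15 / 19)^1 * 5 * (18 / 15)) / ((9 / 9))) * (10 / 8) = 225 / 38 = 5.92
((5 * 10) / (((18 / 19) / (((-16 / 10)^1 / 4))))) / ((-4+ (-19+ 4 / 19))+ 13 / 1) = 1805 / 837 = 2.16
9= 9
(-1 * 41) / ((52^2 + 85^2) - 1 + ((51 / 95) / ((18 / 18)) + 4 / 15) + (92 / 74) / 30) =-28823 / 6979978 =-0.00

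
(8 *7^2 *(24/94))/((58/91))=214032/1363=157.03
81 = 81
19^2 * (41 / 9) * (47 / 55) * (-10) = -1391294 / 99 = -14053.47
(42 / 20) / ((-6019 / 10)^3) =-2100 / 218058504859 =-0.00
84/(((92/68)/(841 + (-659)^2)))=621354216/23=27015400.70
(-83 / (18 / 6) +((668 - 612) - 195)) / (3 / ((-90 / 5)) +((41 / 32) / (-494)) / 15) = 39520000 / 39561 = 998.96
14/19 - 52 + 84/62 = -29396/589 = -49.91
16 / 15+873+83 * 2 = 15601 / 15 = 1040.07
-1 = -1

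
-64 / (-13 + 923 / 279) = 6.60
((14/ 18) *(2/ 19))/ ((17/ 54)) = 84/ 323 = 0.26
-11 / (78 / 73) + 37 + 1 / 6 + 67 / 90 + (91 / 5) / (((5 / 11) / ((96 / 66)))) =502259 / 5850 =85.86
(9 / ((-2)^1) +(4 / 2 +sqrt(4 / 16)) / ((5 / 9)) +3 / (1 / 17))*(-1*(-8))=408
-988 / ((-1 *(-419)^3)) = -988 / 73560059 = -0.00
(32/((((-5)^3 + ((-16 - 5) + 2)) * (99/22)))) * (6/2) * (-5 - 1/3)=64/81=0.79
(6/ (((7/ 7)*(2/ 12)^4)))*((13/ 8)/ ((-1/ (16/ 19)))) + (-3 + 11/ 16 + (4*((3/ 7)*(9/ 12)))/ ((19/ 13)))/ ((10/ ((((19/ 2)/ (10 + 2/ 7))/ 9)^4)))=-91257714800262495007/ 8576174118666240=-10640.84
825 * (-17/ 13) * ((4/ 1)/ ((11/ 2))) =-10200/ 13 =-784.62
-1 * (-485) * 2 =970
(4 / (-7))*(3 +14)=-9.71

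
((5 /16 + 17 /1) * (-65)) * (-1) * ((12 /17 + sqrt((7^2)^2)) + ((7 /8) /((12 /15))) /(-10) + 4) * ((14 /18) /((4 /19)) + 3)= 253032061165 /626688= 403760.82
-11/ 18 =-0.61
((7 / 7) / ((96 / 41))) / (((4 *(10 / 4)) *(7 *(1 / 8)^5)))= 20992 / 105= 199.92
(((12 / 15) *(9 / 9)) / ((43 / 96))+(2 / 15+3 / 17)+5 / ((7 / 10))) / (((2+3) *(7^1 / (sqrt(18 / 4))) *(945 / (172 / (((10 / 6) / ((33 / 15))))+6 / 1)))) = 688552607 *sqrt(2) / 7051865625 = 0.14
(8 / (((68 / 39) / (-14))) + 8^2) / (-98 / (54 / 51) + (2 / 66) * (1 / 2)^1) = 792 / 311491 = 0.00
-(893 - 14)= -879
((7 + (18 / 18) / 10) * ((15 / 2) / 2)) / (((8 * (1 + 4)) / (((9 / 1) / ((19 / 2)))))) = 1917 / 3040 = 0.63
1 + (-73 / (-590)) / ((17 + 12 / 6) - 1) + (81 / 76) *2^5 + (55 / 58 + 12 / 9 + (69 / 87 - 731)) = -692.81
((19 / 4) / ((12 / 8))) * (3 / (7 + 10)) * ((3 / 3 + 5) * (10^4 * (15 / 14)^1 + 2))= 4275798 / 119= 35931.08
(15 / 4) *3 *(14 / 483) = 15 / 46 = 0.33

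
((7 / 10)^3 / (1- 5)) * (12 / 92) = -1029 / 92000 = -0.01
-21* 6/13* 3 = -378/13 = -29.08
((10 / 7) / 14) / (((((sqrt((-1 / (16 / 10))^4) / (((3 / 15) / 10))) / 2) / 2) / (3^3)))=3456 / 6125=0.56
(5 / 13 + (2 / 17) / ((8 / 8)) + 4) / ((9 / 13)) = 995 / 153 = 6.50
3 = 3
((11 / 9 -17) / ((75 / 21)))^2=988036 / 50625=19.52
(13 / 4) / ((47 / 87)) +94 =18803 / 188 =100.02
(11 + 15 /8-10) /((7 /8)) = 23 /7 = 3.29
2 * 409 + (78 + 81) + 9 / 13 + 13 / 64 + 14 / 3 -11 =2425019 / 2496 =971.56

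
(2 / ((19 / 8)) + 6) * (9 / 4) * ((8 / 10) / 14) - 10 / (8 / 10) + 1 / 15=-46099 / 3990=-11.55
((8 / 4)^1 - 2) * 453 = 0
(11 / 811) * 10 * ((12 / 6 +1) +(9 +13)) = 2750 / 811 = 3.39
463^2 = 214369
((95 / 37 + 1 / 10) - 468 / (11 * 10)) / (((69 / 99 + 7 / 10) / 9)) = -174393 / 17057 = -10.22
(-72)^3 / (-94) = 186624 / 47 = 3970.72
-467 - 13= -480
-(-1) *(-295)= -295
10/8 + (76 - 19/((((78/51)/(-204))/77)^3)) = 20584626863567.83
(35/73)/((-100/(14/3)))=-49/2190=-0.02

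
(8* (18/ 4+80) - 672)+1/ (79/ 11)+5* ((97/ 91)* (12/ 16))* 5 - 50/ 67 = 23.38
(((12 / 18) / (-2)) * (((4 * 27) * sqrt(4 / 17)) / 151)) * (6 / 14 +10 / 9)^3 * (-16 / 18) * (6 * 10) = 1168221440 * sqrt(17) / 213956883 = 22.51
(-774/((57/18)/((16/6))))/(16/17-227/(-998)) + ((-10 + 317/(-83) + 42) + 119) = -1426327816/3474131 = -410.56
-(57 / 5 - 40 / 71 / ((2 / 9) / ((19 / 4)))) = 228 / 355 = 0.64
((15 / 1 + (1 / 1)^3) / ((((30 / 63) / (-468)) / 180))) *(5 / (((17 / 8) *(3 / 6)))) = -13319830.59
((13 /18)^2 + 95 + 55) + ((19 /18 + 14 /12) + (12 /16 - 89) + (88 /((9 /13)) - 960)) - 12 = -780.40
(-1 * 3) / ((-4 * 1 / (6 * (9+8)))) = 153 / 2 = 76.50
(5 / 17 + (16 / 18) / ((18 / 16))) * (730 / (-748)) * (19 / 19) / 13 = -544945 / 6694974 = -0.08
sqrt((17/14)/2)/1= sqrt(119)/14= 0.78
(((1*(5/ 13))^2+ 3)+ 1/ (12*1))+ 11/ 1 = 28861/ 2028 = 14.23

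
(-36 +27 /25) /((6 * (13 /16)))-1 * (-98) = 29522 /325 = 90.84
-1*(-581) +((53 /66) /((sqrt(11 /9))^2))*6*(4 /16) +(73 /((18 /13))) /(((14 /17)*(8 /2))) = 72935705 /121968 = 597.99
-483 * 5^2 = -12075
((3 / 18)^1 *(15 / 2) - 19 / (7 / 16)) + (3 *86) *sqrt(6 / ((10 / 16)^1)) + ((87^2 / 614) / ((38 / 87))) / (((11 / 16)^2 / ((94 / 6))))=1032 *sqrt(15) / 5 + 17653710691 / 19762204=1692.69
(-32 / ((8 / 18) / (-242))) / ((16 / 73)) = 79497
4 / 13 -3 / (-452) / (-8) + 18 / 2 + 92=4762233 / 47008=101.31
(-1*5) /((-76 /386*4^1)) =965 /152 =6.35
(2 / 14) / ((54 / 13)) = 13 / 378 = 0.03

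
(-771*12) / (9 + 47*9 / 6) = -6168 / 53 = -116.38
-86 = -86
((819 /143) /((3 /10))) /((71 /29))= 6090 /781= 7.80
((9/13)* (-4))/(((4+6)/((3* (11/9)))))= -66/65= -1.02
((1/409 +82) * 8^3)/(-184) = -2146496/9407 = -228.18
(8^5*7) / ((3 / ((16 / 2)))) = 611669.33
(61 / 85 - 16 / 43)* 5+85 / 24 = 92447 / 17544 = 5.27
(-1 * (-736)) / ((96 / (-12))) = -92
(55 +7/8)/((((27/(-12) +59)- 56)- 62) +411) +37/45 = 123641/125910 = 0.98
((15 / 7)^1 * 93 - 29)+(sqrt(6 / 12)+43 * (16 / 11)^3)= sqrt(2) / 2+2819448 / 9317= 303.32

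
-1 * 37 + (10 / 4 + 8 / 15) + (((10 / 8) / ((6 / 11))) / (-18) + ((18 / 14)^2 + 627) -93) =53085013 / 105840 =501.56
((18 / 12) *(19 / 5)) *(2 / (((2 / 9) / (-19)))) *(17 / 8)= -165699 / 80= -2071.24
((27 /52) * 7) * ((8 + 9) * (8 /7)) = 918 /13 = 70.62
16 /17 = 0.94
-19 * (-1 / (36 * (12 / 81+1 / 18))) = 57 / 22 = 2.59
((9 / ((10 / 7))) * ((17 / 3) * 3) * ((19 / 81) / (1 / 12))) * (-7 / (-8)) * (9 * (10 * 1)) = 47481 / 2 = 23740.50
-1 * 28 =-28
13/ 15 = 0.87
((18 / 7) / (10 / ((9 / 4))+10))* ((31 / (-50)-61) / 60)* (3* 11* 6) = -633501 / 17500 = -36.20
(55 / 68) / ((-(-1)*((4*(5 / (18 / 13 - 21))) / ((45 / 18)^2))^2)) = 5259375 / 173056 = 30.39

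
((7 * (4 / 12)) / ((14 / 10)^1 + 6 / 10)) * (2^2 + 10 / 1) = 49 / 3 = 16.33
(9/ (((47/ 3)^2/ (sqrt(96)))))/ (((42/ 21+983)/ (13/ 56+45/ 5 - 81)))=-325539*sqrt(6)/ 30462110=-0.03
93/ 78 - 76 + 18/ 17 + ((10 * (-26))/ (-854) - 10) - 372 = -85957847/ 188734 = -455.44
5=5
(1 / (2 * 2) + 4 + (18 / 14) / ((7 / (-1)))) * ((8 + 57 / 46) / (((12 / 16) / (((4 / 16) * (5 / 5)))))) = 338725 / 27048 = 12.52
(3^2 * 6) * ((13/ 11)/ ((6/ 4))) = 468/ 11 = 42.55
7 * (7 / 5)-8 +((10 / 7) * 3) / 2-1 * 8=-142 / 35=-4.06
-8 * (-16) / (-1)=-128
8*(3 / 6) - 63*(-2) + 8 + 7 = 145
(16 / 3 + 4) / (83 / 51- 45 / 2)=-952 / 2129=-0.45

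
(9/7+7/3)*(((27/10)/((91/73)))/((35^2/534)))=13331844/3901625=3.42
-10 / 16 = -5 / 8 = -0.62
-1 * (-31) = 31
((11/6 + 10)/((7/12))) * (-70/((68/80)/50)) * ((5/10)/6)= -355000/51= -6960.78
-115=-115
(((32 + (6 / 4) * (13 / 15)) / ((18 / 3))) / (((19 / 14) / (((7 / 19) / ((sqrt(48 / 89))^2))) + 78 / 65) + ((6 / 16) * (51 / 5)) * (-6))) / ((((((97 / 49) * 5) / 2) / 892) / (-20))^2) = -19728299550159872 / 5406270265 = -3649151.56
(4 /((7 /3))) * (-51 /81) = -68 /63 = -1.08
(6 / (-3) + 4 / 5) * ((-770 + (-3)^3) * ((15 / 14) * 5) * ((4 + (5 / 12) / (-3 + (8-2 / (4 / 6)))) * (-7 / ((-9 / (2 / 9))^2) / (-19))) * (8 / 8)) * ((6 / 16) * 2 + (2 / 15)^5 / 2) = 183387379933 / 50486895000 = 3.63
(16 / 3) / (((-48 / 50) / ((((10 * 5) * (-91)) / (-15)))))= -45500 / 27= -1685.19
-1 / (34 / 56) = -28 / 17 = -1.65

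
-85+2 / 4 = -169 / 2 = -84.50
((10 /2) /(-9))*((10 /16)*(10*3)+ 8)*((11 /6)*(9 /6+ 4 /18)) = -182435 /3888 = -46.92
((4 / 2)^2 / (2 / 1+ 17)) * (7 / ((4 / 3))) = 21 / 19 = 1.11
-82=-82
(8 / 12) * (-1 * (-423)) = 282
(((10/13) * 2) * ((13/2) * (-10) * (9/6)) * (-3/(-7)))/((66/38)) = -2850/77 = -37.01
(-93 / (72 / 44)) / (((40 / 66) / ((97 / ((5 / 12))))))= -1091541 / 50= -21830.82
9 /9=1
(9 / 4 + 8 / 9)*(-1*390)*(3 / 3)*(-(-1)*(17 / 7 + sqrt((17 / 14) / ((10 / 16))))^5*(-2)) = 51546919138*sqrt(595) / 1260525 + 50440989833 / 50421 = 1997889.17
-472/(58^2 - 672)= -0.18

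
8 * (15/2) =60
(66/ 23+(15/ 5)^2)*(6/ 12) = 273/ 46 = 5.93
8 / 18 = 4 / 9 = 0.44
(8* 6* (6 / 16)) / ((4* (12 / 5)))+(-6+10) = 47 / 8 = 5.88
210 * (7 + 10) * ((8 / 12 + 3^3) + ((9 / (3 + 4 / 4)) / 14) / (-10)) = 789701 / 8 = 98712.62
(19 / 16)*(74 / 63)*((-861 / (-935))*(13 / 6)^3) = 63324131 / 4847040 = 13.06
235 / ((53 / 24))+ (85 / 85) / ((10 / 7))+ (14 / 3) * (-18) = 12251 / 530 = 23.12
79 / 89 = 0.89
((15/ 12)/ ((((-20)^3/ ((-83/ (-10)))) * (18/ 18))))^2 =6889/ 4096000000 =0.00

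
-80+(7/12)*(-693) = -1937/4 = -484.25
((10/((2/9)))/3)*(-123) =-1845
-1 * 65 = -65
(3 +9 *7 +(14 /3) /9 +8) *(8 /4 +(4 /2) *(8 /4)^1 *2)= 20120 /27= 745.19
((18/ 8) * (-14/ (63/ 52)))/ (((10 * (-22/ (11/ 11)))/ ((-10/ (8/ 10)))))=-65/ 44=-1.48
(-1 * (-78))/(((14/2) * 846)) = 13/987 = 0.01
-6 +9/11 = -57/11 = -5.18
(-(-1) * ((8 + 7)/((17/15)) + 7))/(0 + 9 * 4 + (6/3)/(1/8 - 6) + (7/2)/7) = 32336/57783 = 0.56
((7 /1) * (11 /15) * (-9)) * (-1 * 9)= 2079 /5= 415.80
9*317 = 2853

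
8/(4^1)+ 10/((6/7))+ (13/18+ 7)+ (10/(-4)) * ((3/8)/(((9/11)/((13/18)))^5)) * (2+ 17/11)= 3889338268915/198359290368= 19.61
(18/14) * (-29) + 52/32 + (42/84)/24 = -11975/336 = -35.64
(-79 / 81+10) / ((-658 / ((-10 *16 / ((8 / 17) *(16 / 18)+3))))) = 994160 / 1548603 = 0.64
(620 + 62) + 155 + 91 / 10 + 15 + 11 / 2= 4333 / 5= 866.60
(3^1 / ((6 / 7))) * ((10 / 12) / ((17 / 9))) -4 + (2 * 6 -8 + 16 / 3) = 1403 / 204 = 6.88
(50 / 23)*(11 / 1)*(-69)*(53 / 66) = -1325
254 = 254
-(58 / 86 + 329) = -14176 / 43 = -329.67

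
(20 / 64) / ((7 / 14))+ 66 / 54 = 1.85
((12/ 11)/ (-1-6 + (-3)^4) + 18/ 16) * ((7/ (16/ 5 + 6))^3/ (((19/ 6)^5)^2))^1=150323755554000/ 30360850045576560169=0.00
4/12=1/3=0.33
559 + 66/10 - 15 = 550.60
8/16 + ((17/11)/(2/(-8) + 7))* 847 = 194.43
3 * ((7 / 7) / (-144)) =-0.02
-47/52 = -0.90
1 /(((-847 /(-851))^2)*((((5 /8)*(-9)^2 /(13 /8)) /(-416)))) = -3916479008 /290550645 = -13.48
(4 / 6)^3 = 8 / 27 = 0.30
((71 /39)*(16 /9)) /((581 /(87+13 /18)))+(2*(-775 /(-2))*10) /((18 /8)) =6322757872 /1835379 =3444.93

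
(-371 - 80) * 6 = -2706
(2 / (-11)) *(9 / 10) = -9 / 55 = -0.16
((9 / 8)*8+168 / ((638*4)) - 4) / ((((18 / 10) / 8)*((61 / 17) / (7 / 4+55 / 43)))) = 143129120 / 7530633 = 19.01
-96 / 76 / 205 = -24 / 3895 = -0.01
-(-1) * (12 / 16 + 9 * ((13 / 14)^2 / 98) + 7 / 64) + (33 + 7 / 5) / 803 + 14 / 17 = 1.80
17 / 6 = 2.83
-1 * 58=-58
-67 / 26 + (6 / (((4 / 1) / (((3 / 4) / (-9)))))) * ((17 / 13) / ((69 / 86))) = -9977 / 3588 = -2.78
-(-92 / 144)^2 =-529 / 1296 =-0.41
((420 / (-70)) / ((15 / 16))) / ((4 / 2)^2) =-1.60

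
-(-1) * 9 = 9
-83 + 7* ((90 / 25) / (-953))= -395621 / 4765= -83.03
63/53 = 1.19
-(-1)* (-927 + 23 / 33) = -30568 / 33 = -926.30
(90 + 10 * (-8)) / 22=5 / 11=0.45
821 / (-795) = -821 / 795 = -1.03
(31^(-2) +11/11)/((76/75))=36075/36518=0.99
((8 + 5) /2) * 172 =1118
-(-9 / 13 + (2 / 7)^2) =389 / 637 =0.61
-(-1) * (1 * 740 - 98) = 642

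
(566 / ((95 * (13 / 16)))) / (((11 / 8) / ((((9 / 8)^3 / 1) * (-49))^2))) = 361105125003 / 13911040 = 25958.17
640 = 640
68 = 68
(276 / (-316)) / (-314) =69 / 24806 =0.00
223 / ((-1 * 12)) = -223 / 12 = -18.58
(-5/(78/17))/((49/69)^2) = -134895/62426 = -2.16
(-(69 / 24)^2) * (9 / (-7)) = 4761 / 448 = 10.63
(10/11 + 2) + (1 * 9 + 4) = 175/11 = 15.91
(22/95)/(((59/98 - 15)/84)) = -181104/134045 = -1.35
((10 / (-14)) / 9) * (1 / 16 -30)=2395 / 1008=2.38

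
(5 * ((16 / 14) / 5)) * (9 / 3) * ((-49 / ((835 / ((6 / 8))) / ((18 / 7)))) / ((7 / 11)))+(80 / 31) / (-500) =-0.61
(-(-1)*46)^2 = 2116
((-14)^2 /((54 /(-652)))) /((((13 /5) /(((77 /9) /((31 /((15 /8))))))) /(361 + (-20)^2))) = -11700355975 /32643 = -358433.84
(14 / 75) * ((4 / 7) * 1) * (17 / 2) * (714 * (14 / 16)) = 14161 / 25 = 566.44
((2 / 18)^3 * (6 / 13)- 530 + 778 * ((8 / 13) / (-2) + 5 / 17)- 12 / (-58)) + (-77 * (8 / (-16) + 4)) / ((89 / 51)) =-192605060755 / 277214886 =-694.79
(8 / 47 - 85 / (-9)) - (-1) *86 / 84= 63001 / 5922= 10.64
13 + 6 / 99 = 431 / 33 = 13.06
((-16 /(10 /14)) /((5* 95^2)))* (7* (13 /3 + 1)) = -12544 /676875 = -0.02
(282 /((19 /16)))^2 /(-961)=-20358144 /346921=-58.68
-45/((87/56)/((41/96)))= -12.37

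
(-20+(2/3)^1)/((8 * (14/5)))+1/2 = -0.36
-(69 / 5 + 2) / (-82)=79 / 410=0.19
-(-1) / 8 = 1 / 8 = 0.12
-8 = -8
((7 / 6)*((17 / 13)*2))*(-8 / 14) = -68 / 39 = -1.74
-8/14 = -4/7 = -0.57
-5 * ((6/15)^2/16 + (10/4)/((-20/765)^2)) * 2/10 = -2926133/800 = -3657.67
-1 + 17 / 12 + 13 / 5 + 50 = 3181 / 60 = 53.02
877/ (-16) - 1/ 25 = -21941/ 400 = -54.85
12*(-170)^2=346800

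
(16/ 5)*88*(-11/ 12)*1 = -3872/ 15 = -258.13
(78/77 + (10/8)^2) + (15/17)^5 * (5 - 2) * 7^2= 81.19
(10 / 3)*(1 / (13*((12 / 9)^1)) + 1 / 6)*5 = 875 / 234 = 3.74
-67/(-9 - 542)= 67/551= 0.12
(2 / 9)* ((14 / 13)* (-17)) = -476 / 117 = -4.07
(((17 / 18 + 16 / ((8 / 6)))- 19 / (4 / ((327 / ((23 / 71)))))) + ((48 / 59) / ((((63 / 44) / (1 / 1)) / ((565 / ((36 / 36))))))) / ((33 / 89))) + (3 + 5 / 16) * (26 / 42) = -764827627 / 195408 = -3914.00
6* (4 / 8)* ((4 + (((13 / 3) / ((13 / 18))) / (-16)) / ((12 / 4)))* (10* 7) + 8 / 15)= 815.35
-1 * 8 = -8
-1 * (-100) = 100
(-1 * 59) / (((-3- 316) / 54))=3186 / 319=9.99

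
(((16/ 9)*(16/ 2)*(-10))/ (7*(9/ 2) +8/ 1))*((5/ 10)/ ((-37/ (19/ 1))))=24320/ 26307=0.92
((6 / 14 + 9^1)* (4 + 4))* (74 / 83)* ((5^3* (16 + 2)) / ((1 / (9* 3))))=2373624000 / 581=4085411.36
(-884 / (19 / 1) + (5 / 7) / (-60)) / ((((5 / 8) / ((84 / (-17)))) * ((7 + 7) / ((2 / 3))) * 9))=118840 / 61047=1.95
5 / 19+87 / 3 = 556 / 19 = 29.26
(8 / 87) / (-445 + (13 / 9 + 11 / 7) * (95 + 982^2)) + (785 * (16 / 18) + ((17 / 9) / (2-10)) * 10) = 14779372403297 / 21252542700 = 695.42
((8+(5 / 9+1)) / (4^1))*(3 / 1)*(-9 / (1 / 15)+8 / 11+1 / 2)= -42183 / 44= -958.70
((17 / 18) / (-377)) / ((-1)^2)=-17 / 6786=-0.00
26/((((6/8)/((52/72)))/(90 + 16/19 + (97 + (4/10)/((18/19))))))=108813016/23085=4713.58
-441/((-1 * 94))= 441/94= 4.69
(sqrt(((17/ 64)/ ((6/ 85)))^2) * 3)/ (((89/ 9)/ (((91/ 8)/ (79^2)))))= 0.00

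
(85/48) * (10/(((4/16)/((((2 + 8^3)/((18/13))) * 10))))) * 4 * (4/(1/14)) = 1590316000/27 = 58900592.59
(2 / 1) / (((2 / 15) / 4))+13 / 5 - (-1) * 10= 363 / 5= 72.60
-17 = -17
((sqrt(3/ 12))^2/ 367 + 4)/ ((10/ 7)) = 2.80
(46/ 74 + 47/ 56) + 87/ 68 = 96525/ 35224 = 2.74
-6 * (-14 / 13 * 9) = 756 / 13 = 58.15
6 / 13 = 0.46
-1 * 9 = -9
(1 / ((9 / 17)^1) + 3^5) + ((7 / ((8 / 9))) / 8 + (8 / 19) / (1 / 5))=2713877 / 10944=247.98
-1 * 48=-48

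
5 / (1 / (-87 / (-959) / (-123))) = -145 / 39319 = -0.00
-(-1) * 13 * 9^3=9477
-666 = -666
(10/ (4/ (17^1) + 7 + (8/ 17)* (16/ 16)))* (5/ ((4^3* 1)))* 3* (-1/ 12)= -425/ 16768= -0.03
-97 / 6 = -16.17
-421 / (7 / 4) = -1684 / 7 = -240.57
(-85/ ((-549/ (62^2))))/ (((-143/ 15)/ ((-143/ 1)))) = 1633700/ 183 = 8927.32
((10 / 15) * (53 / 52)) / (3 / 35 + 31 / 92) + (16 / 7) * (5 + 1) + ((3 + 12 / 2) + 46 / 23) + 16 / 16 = 10151530 / 371553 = 27.32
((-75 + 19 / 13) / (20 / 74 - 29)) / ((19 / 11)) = 389092 / 262561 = 1.48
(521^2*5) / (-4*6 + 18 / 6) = -1357205 / 21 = -64628.81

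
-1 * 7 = -7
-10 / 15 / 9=-2 / 27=-0.07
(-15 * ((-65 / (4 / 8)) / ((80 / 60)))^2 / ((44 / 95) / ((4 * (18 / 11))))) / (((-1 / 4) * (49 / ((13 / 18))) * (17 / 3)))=20966.13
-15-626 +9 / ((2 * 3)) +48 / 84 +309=-4619 / 14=-329.93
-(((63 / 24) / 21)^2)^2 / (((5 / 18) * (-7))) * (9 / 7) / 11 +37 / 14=14586961 / 5519360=2.64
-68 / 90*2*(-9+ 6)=68 / 15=4.53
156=156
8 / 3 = 2.67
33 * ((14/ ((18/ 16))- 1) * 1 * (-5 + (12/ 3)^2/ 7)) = -21527/ 21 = -1025.10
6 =6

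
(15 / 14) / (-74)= -15 / 1036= -0.01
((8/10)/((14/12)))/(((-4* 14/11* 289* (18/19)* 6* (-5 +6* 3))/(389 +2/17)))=-627/255476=-0.00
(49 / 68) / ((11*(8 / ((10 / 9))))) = 245 / 26928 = 0.01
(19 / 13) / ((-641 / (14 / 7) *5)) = -38 / 41665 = -0.00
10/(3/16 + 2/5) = 800/47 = 17.02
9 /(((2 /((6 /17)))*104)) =27 /1768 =0.02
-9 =-9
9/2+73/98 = 257/49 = 5.24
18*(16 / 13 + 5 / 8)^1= 1737 / 52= 33.40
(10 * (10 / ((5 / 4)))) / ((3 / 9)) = 240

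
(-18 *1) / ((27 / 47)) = -31.33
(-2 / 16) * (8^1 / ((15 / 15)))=-1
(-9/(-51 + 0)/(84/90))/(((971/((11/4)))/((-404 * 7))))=-49995/33014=-1.51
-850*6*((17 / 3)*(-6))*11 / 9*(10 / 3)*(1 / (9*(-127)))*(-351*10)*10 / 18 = 4132700000 / 3429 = 1205220.18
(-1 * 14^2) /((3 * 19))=-196 /57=-3.44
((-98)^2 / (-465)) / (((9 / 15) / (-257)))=2468228 / 279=8846.70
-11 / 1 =-11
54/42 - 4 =-19/7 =-2.71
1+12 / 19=31 / 19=1.63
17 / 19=0.89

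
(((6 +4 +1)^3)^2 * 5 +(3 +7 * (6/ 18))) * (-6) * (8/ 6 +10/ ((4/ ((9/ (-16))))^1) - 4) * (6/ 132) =10390211521/ 1056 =9839215.46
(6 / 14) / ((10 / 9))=27 / 70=0.39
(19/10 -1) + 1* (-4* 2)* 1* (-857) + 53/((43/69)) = 2985037/430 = 6941.95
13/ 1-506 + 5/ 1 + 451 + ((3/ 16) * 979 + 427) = 9177/ 16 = 573.56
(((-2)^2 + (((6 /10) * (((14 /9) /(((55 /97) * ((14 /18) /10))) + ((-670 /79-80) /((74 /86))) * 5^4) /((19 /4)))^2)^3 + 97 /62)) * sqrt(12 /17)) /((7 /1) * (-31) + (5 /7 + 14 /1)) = -1241571285521142044040237006824304061845386635350191936145568601 * sqrt(51) /1616267483122061402121056084640366945757000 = -5485844742329426457396.03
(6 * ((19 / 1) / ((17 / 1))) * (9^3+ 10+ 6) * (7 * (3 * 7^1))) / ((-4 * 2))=-6242355 / 68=-91799.34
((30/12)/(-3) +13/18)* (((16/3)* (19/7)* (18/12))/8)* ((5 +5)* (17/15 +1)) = -1216/189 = -6.43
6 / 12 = 1 / 2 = 0.50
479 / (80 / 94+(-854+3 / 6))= -45026 / 80149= -0.56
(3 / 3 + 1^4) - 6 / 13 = 20 / 13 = 1.54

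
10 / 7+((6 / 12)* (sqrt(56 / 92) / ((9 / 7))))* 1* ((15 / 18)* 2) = 35* sqrt(322) / 1242+10 / 7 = 1.93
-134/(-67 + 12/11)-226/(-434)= 401783/157325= 2.55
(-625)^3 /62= -244140625 /62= -3937752.02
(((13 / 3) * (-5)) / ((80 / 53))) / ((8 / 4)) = -689 / 96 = -7.18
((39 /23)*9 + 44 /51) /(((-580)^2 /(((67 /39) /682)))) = 1267171 /10495496325600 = 0.00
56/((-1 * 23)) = -56/23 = -2.43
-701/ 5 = -140.20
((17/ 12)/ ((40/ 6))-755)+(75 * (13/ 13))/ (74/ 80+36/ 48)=-3805661/ 5360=-710.01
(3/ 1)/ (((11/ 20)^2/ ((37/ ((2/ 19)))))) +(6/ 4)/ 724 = 610766763/ 175208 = 3485.95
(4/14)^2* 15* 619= 37140/49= 757.96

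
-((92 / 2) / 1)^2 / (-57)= 2116 / 57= 37.12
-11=-11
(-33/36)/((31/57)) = -209/124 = -1.69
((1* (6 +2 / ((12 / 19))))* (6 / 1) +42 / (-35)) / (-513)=-269 / 2565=-0.10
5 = 5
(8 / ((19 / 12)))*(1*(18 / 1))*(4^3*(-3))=-17461.89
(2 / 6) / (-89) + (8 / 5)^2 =17063 / 6675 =2.56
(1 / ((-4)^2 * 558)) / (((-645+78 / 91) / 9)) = -7 / 4472928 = -0.00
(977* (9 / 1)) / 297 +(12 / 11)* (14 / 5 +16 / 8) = 5749 / 165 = 34.84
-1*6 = -6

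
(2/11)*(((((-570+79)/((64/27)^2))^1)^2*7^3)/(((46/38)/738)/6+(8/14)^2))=45290744813628012951/31079014596608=1457277.38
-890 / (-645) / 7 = 178 / 903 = 0.20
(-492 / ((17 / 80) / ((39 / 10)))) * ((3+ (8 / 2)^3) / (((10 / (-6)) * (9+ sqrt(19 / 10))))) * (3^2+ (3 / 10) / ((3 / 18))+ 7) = 49428595008 / 67235 - 2746033056 * sqrt(190) / 336175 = 622567.18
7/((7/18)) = 18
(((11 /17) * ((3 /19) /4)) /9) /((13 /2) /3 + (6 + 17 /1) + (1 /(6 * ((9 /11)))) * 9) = 0.00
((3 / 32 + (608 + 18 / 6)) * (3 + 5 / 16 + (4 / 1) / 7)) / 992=8506425 / 3555328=2.39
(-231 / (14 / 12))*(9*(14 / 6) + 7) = -5544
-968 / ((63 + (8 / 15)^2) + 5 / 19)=-2069100 / 135833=-15.23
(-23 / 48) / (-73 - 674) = 23 / 35856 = 0.00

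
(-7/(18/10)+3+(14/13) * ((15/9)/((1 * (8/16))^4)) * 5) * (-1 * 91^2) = -10635352/9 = -1181705.78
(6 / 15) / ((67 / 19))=38 / 335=0.11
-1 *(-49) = 49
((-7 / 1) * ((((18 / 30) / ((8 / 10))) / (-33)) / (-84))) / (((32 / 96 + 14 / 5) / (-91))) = 455 / 8272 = 0.06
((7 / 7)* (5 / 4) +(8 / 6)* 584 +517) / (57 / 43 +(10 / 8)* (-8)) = -669209 / 4476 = -149.51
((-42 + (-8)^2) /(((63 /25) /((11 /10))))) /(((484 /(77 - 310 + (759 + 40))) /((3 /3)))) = 11.23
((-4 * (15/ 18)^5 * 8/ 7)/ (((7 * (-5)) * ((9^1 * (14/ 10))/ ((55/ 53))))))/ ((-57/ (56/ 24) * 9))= -171875/ 8740964421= -0.00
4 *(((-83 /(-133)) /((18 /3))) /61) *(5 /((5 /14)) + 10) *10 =13280 /8113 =1.64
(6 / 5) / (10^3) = 3 / 2500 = 0.00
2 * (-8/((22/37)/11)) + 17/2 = -575/2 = -287.50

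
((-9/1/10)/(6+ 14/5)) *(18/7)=-81/308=-0.26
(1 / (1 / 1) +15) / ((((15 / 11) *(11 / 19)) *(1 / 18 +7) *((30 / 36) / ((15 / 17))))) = 32832 / 10795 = 3.04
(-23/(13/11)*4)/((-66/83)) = 3818/39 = 97.90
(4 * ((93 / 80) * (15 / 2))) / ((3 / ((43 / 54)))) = 1333 / 144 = 9.26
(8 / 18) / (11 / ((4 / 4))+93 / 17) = 0.03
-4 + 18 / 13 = -34 / 13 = -2.62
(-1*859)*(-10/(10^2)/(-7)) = -859/70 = -12.27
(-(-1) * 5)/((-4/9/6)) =-135/2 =-67.50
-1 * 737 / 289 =-737 / 289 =-2.55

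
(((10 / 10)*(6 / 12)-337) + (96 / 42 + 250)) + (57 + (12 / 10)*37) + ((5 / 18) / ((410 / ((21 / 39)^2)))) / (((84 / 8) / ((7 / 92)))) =20705599823 / 1204814520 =17.19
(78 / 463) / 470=0.00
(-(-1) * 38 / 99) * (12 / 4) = 38 / 33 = 1.15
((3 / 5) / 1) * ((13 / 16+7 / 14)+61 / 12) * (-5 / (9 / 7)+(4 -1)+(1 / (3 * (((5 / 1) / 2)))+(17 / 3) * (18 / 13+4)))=334016 / 2925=114.19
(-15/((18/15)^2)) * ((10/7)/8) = -625/336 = -1.86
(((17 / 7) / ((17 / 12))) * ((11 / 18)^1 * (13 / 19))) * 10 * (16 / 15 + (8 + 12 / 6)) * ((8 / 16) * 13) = 617188 / 1197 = 515.61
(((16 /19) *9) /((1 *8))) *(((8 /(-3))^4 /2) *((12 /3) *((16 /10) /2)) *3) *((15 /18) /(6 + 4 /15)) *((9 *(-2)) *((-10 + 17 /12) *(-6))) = -25313280 /893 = -28346.34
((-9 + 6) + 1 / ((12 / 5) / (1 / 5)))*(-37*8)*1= 2590 / 3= 863.33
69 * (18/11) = 1242/11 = 112.91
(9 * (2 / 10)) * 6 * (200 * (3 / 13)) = 6480 / 13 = 498.46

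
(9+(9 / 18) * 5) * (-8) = -92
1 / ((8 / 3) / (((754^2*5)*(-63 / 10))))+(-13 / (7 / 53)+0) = -188039423 / 28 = -6715693.68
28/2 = 14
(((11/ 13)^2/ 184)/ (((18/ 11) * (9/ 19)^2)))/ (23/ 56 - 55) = -3363437/ 17324771022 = -0.00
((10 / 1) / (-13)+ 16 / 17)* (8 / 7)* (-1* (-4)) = 1216 / 1547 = 0.79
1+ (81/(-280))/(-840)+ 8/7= 168027/78400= 2.14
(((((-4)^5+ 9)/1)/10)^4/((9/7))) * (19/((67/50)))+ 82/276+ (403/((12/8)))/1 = 129868473896543/110952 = 1170492410.20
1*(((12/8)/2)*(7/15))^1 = 7/20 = 0.35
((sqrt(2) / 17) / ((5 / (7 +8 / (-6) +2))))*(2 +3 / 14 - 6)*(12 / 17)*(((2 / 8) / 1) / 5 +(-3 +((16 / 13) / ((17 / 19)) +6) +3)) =-40008799*sqrt(2) / 22354150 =-2.53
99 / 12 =33 / 4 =8.25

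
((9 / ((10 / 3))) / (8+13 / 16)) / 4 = 18 / 235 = 0.08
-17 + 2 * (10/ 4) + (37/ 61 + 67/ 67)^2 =-35048/ 3721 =-9.42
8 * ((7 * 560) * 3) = 94080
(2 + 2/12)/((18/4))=13/27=0.48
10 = 10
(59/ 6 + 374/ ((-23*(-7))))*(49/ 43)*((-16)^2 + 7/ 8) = 56307685/ 15824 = 3558.37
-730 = -730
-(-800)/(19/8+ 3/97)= 620800/1867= 332.51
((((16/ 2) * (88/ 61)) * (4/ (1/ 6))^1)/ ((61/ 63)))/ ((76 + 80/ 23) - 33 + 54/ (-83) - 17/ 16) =1204166656/ 188435161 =6.39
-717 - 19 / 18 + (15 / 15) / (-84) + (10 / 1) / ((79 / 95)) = -14055887 / 19908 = -706.04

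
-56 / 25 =-2.24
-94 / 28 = -47 / 14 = -3.36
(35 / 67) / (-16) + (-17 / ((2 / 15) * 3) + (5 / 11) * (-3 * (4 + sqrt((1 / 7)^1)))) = -565865 / 11792 - 15 * sqrt(7) / 77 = -48.50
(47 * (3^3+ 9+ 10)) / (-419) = -2162 / 419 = -5.16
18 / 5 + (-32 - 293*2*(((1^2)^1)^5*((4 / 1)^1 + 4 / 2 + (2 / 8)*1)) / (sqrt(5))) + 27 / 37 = -1465*sqrt(5) / 2 - 5119 / 185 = -1665.59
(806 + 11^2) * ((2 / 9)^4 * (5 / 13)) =8240 / 9477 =0.87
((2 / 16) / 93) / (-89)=-1 / 66216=-0.00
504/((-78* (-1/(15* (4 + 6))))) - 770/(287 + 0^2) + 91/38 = 19624963/20254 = 968.94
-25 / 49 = -0.51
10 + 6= 16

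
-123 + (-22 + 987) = 842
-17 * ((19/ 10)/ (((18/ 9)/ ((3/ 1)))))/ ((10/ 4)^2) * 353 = -2736.46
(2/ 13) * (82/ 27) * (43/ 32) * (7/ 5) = 12341/ 14040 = 0.88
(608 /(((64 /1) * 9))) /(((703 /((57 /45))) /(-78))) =-0.15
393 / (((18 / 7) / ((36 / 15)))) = 1834 / 5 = 366.80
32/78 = 16/39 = 0.41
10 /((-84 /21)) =-5 /2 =-2.50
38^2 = 1444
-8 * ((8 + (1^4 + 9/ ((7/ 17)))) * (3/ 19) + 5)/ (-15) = 10504/ 1995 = 5.27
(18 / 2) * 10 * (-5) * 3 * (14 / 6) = -3150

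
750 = 750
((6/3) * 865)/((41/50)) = 86500/41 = 2109.76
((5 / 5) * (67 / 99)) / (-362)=-67 / 35838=-0.00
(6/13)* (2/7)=12/91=0.13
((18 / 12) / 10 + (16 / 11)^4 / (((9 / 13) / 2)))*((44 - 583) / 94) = -1689227323 / 22520520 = -75.01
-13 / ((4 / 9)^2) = -1053 / 16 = -65.81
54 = 54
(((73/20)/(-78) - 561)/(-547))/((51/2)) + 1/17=2155213/21759660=0.10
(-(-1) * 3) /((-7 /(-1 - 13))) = 6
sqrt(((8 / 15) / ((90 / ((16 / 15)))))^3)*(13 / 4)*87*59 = 2847104*sqrt(5) / 759375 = 8.38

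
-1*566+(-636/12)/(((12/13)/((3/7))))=-16537/28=-590.61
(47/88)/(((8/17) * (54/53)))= 42347/38016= 1.11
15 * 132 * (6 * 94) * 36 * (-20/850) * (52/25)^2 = -4092460.86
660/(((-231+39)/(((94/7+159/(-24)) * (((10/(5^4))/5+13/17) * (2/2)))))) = -17.96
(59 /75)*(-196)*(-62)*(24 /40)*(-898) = -643837264 /125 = -5150698.11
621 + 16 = 637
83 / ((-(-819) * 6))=83 / 4914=0.02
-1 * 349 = -349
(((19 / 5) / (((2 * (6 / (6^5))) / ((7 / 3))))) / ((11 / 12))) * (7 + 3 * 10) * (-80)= -204083712 / 11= -18553064.73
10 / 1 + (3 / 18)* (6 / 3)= 31 / 3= 10.33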